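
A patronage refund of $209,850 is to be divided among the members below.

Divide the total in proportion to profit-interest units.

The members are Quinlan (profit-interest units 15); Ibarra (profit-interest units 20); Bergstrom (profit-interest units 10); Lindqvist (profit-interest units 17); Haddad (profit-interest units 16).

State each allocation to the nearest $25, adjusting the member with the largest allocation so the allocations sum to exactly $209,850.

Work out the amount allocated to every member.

Quinlan: $40,350 | Ibarra: $53,825 | Bergstrom: $26,900 | Lindqvist: $45,725 | Haddad: $43,050

Profit-interest units total: 78.
Pro-rata amounts: Quinlan 15/78 × $209,850 = 40,355.77; Ibarra 20/78 × $209,850 = 53,807.69; Bergstrom 10/78 × $209,850 = 26,903.85; Lindqvist 17/78 × $209,850 = 45,736.54; Haddad 16/78 × $209,850 = 43,046.15.
Rounded to nearest $25: Quinlan $40,350; Ibarra $53,800; Bergstrom $26,900; Lindqvist $45,725; Haddad $43,050. Sum = $209,825.
Difference $209,850 − $209,825 = +$25 applied to largest allocation (Ibarra): Ibarra becomes $53,825.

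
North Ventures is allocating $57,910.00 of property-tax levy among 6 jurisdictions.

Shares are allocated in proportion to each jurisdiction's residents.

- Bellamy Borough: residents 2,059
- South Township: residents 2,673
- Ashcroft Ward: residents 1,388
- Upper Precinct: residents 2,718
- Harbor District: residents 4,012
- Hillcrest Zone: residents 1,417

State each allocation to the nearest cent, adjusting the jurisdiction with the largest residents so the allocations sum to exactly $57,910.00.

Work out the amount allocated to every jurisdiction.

Residents total: 2,059 + 2,673 + 1,388 + 2,718 + 4,012 + 1,417 = 14,267.
Raw shares: Bellamy Borough 8,357.5166; South Township 10,849.7533; Ashcroft Ward 5,633.9160; Upper Precinct 11,032.4091; Harbor District 16,284.7775; Hillcrest Zone 5,751.6275.
After rounding (cent): Bellamy Borough $8,357.52; South Township $10,849.75; Ashcroft Ward $5,633.92; Upper Precinct $11,032.41; Harbor District $16,284.78; Hillcrest Zone $5,751.63. Sum = $57,910.01.
Difference $57,910.00 − $57,910.01 = −$0.01 applied to largest residents (Harbor District): Harbor District becomes $16,284.77.

Bellamy Borough: $8,357.52 | South Township: $10,849.75 | Ashcroft Ward: $5,633.92 | Upper Precinct: $11,032.41 | Harbor District: $16,284.77 | Hillcrest Zone: $5,751.63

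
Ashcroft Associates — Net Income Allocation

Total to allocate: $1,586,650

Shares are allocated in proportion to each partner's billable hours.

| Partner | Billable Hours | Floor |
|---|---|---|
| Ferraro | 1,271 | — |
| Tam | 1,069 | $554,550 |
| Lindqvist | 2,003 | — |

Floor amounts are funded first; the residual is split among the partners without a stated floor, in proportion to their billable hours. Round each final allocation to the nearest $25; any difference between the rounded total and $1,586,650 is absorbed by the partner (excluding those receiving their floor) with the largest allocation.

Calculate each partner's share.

Guaranteed amounts: Tam $554,550. Remaining pool $1,032,100.
Remaining pool split over remaining billable hours 3,274: Ferraro 400,671.69 → $400,675; Lindqvist 631,428.31 → $631,425.

Ferraro: $400,675 | Tam: $554,550 | Lindqvist: $631,425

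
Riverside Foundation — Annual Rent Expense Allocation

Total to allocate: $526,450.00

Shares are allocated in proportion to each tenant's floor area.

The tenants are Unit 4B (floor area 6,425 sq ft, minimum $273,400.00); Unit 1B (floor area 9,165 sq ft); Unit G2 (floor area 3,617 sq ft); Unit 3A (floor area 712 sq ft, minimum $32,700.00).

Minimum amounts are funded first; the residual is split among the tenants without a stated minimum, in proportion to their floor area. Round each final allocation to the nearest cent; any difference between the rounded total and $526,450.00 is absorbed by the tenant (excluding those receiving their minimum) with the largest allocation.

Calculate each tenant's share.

Guaranteed amounts: Unit 4B $273,400.00; Unit 3A $32,700.00. Balance $220,350.00.
Balance split over remaining floor area 12,782: Unit 1B 157,996.2252 → $157,996.23; Unit G2 62,353.7748 → $62,353.77.

Unit 4B: $273,400.00; Unit 1B: $157,996.23; Unit G2: $62,353.77; Unit 3A: $32,700.00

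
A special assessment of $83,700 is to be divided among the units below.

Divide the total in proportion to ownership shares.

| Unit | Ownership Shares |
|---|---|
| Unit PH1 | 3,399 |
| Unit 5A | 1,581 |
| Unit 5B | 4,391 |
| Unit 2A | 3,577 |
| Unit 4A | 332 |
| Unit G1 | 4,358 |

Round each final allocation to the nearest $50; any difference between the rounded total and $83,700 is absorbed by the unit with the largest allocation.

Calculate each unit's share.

Sum of ownership shares: 17,638.
Proportional shares: Unit PH1 3,399/17,638 × $83,700 = 16,129.74; Unit 5A 1,581/17,638 × $83,700 = 7,502.53; Unit 5B 4,391/17,638 × $83,700 = 20,837.21; Unit 2A 3,577/17,638 × $83,700 = 16,974.42; Unit 4A 332/17,638 × $83,700 = 1,575.48; Unit G1 4,358/17,638 × $83,700 = 20,680.61.
Rounded to nearest $50: Unit PH1 $16,150; Unit 5A $7,500; Unit 5B $20,850; Unit 2A $16,950; Unit 4A $1,600; Unit G1 $20,700. Sum = $83,750.
Difference $83,700 − $83,750 = −$50 applied to largest allocation (Unit 5B): Unit 5B becomes $20,800.

Unit PH1: $16,150 | Unit 5A: $7,500 | Unit 5B: $20,800 | Unit 2A: $16,950 | Unit 4A: $1,600 | Unit G1: $20,700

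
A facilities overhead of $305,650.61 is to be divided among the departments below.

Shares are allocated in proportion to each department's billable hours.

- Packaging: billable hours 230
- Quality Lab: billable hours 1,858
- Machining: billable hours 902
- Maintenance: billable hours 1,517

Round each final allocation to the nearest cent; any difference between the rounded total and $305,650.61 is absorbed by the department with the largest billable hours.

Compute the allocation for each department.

Packaging: $15,597.88 | Quality Lab: $126,003.74 | Machining: $61,170.81 | Maintenance: $102,878.18

Sum of billable hours: 230 + 1,858 + 902 + 1,517 = 4,507.
Proportional shares: Packaging 15,597.8789; Quality Lab 126,003.7349; Machining 61,170.8121; Maintenance 102,878.1840.
At nearest cent: Packaging $15,597.88; Quality Lab $126,003.73; Machining $61,170.81; Maintenance $102,878.18. Sum = $305,650.60.
Difference $305,650.61 − $305,650.60 = +$0.01 applied to largest billable hours (Quality Lab): Quality Lab becomes $126,003.74.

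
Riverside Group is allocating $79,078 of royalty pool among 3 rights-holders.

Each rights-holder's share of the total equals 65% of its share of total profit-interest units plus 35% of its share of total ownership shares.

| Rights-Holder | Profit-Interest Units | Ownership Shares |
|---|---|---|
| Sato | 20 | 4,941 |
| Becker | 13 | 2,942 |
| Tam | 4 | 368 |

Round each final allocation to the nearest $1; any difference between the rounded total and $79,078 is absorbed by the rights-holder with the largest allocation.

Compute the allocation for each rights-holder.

Sato: $44,359 | Becker: $27,928 | Tam: $6,791

Totals — profit-interest units 37, ownership shares 8,251.
Composite weights (65% profit-interest units + 35% ownership shares): Sato 0.5609; Becker 0.3532; Tam 0.0859.
Pro-rata amounts: Sato 44,358.34; Becker 27,928.40; Tam 6,791.26.
Rounded to nearest $1: Sato $44,358; Becker $27,928; Tam $6,791. Sum = $79,077.
Difference $79,078 − $79,077 = +$1 applied to largest allocation (Sato): Sato becomes $44,359.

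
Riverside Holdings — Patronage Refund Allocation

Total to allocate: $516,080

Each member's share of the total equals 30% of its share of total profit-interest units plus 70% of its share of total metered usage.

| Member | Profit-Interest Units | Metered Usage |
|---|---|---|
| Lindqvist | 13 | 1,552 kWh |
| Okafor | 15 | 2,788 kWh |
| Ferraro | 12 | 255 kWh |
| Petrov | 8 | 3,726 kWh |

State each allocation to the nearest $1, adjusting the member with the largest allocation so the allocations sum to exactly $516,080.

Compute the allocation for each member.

Profit-interest units total 48; metered usage total 8,321.
Combined weights (30% profit-interest units + 70% metered usage): Lindqvist 0.2118; Okafor 0.3283; Ferraro 0.0965; Petrov 0.3634.
Pro-rata amounts: Lindqvist 109,311.54; Okafor 169,423.45; Ferraro 49,776.82; Petrov 187,568.19.
At nearest $1: Lindqvist $109,312; Okafor $169,423; Ferraro $49,777; Petrov $187,568. Sum = $516,080.
Sum already equals the total — no adjustment.

Lindqvist: $109,312 · Okafor: $169,423 · Ferraro: $49,777 · Petrov: $187,568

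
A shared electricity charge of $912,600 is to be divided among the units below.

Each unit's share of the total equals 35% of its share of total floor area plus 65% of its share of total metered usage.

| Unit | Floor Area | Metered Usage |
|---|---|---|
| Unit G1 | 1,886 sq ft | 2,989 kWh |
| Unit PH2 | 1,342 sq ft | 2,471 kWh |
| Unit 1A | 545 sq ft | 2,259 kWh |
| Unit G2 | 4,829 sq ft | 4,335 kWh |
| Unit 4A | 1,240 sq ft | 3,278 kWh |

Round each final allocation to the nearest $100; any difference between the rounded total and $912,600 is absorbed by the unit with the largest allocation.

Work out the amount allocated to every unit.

Unit G1: $176,900 · Unit PH2: $139,200 · Unit 1A: $105,100 · Unit G2: $324,300 · Unit 4A: $167,100

Floor area total 9,842; metered usage total 15,332.
Combined weights (35% floor area + 65% metered usage): Unit G1 0.1938; Unit PH2 0.1525; Unit 1A 0.1152; Unit G2 0.3555; Unit 4A 0.1831.
Unrounded shares: Unit G1 176,851.23; Unit PH2 139,155.13; Unit 1A 105,087.27; Unit G2 324,438.97; Unit 4A 167,067.41.
Rounded to nearest $100: Unit G1 $176,900; Unit PH2 $139,200; Unit 1A $105,100; Unit G2 $324,400; Unit 4A $167,100. Sum = $912,700.
Difference $912,600 − $912,700 = −$100 applied to largest allocation (Unit G2): Unit G2 becomes $324,300.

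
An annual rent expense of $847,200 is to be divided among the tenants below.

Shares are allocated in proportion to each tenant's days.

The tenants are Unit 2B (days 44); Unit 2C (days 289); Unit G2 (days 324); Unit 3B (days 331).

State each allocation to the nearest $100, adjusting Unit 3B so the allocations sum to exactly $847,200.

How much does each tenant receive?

Days total: 988.
Raw shares: Unit 2B 44/988 × $847,200 = 37,729.55; Unit 2C 289/988 × $847,200 = 247,814.57; Unit G2 324/988 × $847,200 = 277,826.72; Unit 3B 331/988 × $847,200 = 283,829.15.
At nearest $100: Unit 2B $37,700; Unit 2C $247,800; Unit G2 $277,800; Unit 3B $283,800. Sum = $847,100.
Difference $847,200 − $847,100 = +$100 applied to Unit 3B: Unit 3B becomes $283,900.

Unit 2B: $37,700; Unit 2C: $247,800; Unit G2: $277,800; Unit 3B: $283,900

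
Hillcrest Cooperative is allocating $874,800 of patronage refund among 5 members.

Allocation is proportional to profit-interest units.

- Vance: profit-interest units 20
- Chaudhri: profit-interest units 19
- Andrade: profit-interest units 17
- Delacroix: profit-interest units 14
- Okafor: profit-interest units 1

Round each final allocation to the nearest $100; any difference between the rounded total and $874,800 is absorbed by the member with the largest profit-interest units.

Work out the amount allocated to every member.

Vance: $246,400 · Chaudhri: $234,100 · Andrade: $209,500 · Delacroix: $172,500 · Okafor: $12,300

Sum of profit-interest units: 20 + 19 + 17 + 14 + 1 = 71.
Pro-rata amounts: Vance 246,422.54; Chaudhri 234,101.41; Andrade 209,459.15; Delacroix 172,495.77; Okafor 12,321.13.
After rounding ($100): Vance $246,400; Chaudhri $234,100; Andrade $209,500; Delacroix $172,500; Okafor $12,300. Sum = $874,800.
Rounded total matches; no reconciliation needed.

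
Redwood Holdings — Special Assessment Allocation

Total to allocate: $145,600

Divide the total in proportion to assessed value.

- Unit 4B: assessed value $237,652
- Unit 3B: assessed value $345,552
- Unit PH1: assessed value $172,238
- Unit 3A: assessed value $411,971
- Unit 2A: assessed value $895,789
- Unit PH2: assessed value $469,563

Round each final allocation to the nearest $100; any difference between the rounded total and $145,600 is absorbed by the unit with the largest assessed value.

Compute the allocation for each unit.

Sum of assessed value: 2,532,765.
Proportional shares: Unit 4B 237,652/2,532,765 × $145,600 = 13,661.80; Unit 3B 345,552/2,532,765 × $145,600 = 19,864.60; Unit PH1 172,238/2,532,765 × $145,600 = 9,901.37; Unit 3A 411,971/2,532,765 × $145,600 = 23,682.80; Unit 2A 895,789/2,532,765 × $145,600 = 51,495.85; Unit PH2 469,563/2,532,765 × $145,600 = 26,993.57.
At nearest $100: Unit 4B $13,700; Unit 3B $19,900; Unit PH1 $9,900; Unit 3A $23,700; Unit 2A $51,500; Unit PH2 $27,000. Sum = $145,700.
Difference $145,600 − $145,700 = −$100 applied to largest assessed value (Unit 2A): Unit 2A becomes $51,400.

Unit 4B: $13,700 · Unit 3B: $19,900 · Unit PH1: $9,900 · Unit 3A: $23,700 · Unit 2A: $51,400 · Unit PH2: $27,000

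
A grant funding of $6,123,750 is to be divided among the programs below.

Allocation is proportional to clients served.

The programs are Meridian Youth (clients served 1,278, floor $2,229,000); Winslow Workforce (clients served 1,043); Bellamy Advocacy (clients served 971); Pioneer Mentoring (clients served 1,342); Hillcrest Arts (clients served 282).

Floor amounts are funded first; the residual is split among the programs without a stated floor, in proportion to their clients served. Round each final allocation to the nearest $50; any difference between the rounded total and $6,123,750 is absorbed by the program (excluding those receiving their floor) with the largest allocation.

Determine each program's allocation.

Guaranteed amounts: Meridian Youth $2,229,000. Remaining pool $3,894,750.
Remaining pool split over remaining clients served 3,638: Winslow Workforce 1,116,609.19 → $1,116,600; Bellamy Advocacy 1,039,527.83 → $1,039,550; Pioneer Mentoring 1,436,710.97 → $1,436,700; Hillcrest Arts 301,902.01 → $301,900.

Meridian Youth: $2,229,000; Winslow Workforce: $1,116,600; Bellamy Advocacy: $1,039,550; Pioneer Mentoring: $1,436,700; Hillcrest Arts: $301,900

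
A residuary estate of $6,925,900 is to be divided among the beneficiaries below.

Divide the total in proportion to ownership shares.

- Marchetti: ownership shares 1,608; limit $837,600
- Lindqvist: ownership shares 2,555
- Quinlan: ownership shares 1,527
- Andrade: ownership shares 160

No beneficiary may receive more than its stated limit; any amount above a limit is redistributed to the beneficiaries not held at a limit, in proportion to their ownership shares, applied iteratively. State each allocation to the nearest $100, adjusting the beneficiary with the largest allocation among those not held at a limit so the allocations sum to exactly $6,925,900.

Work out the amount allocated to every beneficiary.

Marchetti: $837,600 · Lindqvist: $3,667,100 · Quinlan: $2,191,600 · Andrade: $229,600

Total ownership shares = 5,850.
Proportional shares (ignoring caps): Marchetti 1,903,734.56; Lindqvist 3,024,901.62; Quinlan 1,807,837.49; Andrade 189,426.32.
Capped: Marchetti ($837,600); balance $6,088,300 reallocated over remaining ownership shares 4,242.
Shares after redistribution: Lindqvist 3,667,045.38 → $3,667,000; Quinlan 2,191,615.77 → $2,191,600; Andrade 229,638.85 → $229,600.
Rounding difference +$100 applied to Lindqvist → $3,667,100.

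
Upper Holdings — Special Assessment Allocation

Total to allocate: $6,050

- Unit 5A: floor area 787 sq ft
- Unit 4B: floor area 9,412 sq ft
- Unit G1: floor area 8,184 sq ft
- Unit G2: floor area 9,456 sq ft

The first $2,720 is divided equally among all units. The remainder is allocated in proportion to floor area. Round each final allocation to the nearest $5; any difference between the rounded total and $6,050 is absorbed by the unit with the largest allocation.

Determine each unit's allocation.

Unit 5A: $775; Unit 4B: $1,805; Unit G1: $1,660; Unit G2: $1,810

First tranche $2,720 split equally: $680 each.
Remainder $3,330 by floor area (total 27,839): Unit 5A 94.14 → $95; Unit 4B 1,125.83 → $1,125; Unit G1 978.94 → $980; Unit G2 1,131.09 → $1,130.
Totals: Unit 5A $680 + $95 = $775; Unit 4B $680 + $1,125 = $1,805; Unit G1 $680 + $980 = $1,660; Unit G2 $680 + $1,130 = $1,810.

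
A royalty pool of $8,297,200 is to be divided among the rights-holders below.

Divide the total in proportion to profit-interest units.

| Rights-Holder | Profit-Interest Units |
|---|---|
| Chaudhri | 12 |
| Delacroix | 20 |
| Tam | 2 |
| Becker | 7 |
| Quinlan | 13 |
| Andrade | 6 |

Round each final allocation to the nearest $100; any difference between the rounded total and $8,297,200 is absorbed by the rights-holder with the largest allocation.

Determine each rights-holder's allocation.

Total profit-interest units = 60.
Pro-rata amounts: Chaudhri 12/60 × $8,297,200 = 1,659,440.00; Delacroix 20/60 × $8,297,200 = 2,765,733.33; Tam 2/60 × $8,297,200 = 276,573.33; Becker 7/60 × $8,297,200 = 968,006.67; Quinlan 13/60 × $8,297,200 = 1,797,726.67; Andrade 6/60 × $8,297,200 = 829,720.00.
Rounded to nearest $100: Chaudhri $1,659,400; Delacroix $2,765,700; Tam $276,600; Becker $968,000; Quinlan $1,797,700; Andrade $829,700. Sum = $8,297,100.
Difference $8,297,200 − $8,297,100 = +$100 applied to largest allocation (Delacroix): Delacroix becomes $2,765,800.

Chaudhri: $1,659,400; Delacroix: $2,765,800; Tam: $276,600; Becker: $968,000; Quinlan: $1,797,700; Andrade: $829,700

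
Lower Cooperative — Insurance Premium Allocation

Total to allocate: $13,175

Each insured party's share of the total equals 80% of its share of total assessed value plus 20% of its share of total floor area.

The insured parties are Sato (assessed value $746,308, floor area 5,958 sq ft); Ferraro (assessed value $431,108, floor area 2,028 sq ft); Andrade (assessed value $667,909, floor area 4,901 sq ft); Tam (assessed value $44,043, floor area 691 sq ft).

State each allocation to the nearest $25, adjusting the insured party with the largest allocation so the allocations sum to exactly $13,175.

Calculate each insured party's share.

Totals — assessed value 1,889,368, floor area 13,578.
Combined weights (80% assessed value + 20% floor area): Sato 0.4038; Ferraro 0.2124; Andrade 0.3550; Tam 0.0288.
Proportional shares: Sato 5,319.58; Ferraro 2,798.53; Andrade 4,677.09; Tam 379.80.
Rounded to nearest $25: Sato $5,325; Ferraro $2,800; Andrade $4,675; Tam $375. Sum = $13,175.
Rounded total matches; no reconciliation needed.

Sato: $5,325; Ferraro: $2,800; Andrade: $4,675; Tam: $375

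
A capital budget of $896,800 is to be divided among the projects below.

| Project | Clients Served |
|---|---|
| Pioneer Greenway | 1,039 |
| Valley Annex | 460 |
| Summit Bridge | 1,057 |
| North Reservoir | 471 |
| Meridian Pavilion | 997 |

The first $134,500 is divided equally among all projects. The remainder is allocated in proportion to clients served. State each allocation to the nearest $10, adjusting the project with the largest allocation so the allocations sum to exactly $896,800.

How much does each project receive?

Pioneer Greenway: $223,730 · Valley Annex: $114,040 · Summit Bridge: $227,130 · North Reservoir: $116,130 · Meridian Pavilion: $215,770

Equal tier: $134,500 ÷ 5 = $26,900 apiece.
Remainder $762,300 by clients served (total 4,024): Pioneer Greenway 196,826.47 → $196,830; Valley Annex 87,141.65 → $87,140; Summit Bridge 200,236.36 → $200,240; North Reservoir 89,225.47 → $89,230; Meridian Pavilion 188,870.05 → $188,870.
Rounding difference −$10 on remainder applied to Summit Bridge.
Totals: Pioneer Greenway $26,900 + $196,830 = $223,730; Valley Annex $26,900 + $87,140 = $114,040; Summit Bridge $26,900 + $200,230 = $227,130; North Reservoir $26,900 + $89,230 = $116,130; Meridian Pavilion $26,900 + $188,870 = $215,770.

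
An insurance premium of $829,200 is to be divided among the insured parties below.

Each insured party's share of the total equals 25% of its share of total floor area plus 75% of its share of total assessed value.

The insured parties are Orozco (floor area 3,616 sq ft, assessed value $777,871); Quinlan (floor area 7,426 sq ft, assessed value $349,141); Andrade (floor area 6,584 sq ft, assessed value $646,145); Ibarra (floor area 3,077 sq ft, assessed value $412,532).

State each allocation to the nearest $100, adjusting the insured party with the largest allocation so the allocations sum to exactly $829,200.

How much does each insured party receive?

Totals — floor area 20,703, assessed value 2,185,689.
Composite weights (25% floor area + 75% assessed value): Orozco 0.3106; Quinlan 0.2095; Andrade 0.3012; Ibarra 0.1787.
Proportional shares: Orozco 257,536.90; Quinlan 173,698.88; Andrade 249,775.25; Ibarra 148,188.97.
After rounding ($100): Orozco $257,500; Quinlan $173,700; Andrade $249,800; Ibarra $148,200. Sum = $829,200.
No rounding difference to absorb.

Orozco: $257,500 | Quinlan: $173,700 | Andrade: $249,800 | Ibarra: $148,200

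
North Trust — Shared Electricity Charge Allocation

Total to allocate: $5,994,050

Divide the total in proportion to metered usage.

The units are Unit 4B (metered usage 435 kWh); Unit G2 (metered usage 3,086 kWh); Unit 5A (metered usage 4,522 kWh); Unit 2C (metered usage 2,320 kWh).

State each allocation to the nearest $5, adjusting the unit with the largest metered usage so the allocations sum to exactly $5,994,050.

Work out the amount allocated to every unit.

Combined metered usage = 10,363.
Unrounded shares: Unit 4B 435/10,363 × $5,994,050 = 251,607.81; Unit G2 3,086/10,363 × $5,994,050 = 1,784,969.44; Unit 5A 4,522/10,363 × $5,994,050 = 2,615,564.42; Unit 2C 2,320/10,363 × $5,994,050 = 1,341,908.33.
Rounded to nearest $5: Unit 4B $251,610; Unit G2 $1,784,970; Unit 5A $2,615,565; Unit 2C $1,341,910. Sum = $5,994,055.
Difference $5,994,050 − $5,994,055 = −$5 applied to largest metered usage (Unit 5A): Unit 5A becomes $2,615,560.

Unit 4B: $251,610 · Unit G2: $1,784,970 · Unit 5A: $2,615,560 · Unit 2C: $1,341,910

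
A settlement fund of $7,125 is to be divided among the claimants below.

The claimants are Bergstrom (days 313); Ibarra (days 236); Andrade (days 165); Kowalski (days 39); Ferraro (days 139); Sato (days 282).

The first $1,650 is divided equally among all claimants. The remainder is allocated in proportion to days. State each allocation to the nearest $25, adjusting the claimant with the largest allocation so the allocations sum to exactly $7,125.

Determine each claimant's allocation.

First tranche $1,650 split equally: $275 each.
Remainder $5,475 by days (total 1,174): Bergstrom 1,459.69 → $1,450; Ibarra 1,100.60 → $1,100; Andrade 769.48 → $775; Kowalski 181.88 → $175; Ferraro 648.23 → $650; Sato 1,315.12 → $1,325.
Totals: Bergstrom $275 + $1,450 = $1,725; Ibarra $275 + $1,100 = $1,375; Andrade $275 + $775 = $1,050; Kowalski $275 + $175 = $450; Ferraro $275 + $650 = $925; Sato $275 + $1,325 = $1,600.

Bergstrom: $1,725; Ibarra: $1,375; Andrade: $1,050; Kowalski: $450; Ferraro: $925; Sato: $1,600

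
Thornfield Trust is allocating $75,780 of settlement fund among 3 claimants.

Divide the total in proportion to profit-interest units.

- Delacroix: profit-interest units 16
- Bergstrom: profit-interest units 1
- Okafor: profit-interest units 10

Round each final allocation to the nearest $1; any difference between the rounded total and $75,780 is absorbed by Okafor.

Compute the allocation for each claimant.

Delacroix: $44,907 · Bergstrom: $2,807 · Okafor: $28,066

Profit-interest units total: 27.
Unrounded shares: Delacroix 16/27 × $75,780 = 44,906.67; Bergstrom 1/27 × $75,780 = 2,806.67; Okafor 10/27 × $75,780 = 28,066.67.
Rounded to nearest $1: Delacroix $44,907; Bergstrom $2,807; Okafor $28,067. Sum = $75,781.
Difference $75,780 − $75,781 = −$1 applied to Okafor: Okafor becomes $28,066.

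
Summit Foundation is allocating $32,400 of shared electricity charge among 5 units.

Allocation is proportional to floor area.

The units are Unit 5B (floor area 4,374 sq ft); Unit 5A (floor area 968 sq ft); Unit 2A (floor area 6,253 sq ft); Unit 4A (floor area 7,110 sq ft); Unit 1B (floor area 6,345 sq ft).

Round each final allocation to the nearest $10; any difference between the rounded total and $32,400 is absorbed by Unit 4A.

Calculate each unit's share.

Sum of floor area: 25,050.
Raw shares: Unit 5B 4,374/25,050 × $32,400 = 5,657.39; Unit 5A 968/25,050 × $32,400 = 1,252.02; Unit 2A 6,253/25,050 × $32,400 = 8,087.71; Unit 4A 7,110/25,050 × $32,400 = 9,196.17; Unit 1B 6,345/25,050 × $32,400 = 8,206.71.
Rounded to nearest $10: Unit 5B $5,660; Unit 5A $1,250; Unit 2A $8,090; Unit 4A $9,200; Unit 1B $8,210. Sum = $32,410.
Difference $32,400 − $32,410 = −$10 applied to Unit 4A: Unit 4A becomes $9,190.

Unit 5B: $5,660 | Unit 5A: $1,250 | Unit 2A: $8,090 | Unit 4A: $9,190 | Unit 1B: $8,210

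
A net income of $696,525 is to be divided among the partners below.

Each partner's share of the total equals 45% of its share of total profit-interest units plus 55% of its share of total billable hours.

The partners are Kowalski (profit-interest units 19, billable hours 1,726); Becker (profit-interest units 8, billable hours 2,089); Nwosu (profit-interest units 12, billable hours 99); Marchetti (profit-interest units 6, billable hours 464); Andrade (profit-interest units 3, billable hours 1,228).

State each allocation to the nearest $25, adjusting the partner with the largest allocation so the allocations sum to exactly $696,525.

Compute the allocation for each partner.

Kowalski: $242,025; Becker: $195,000; Nwosu: $85,125; Marchetti: $70,875; Andrade: $103,500

Profit-interest units total 48; billable hours total 5,606.
Composite weights (45% profit-interest units + 55% billable hours): Kowalski 0.3475; Becker 0.2800; Nwosu 0.1222; Marchetti 0.1018; Andrade 0.1486.
Unrounded shares: Kowalski 242,015.57; Becker 194,992.21; Nwosu 85,124.28; Marchetti 70,887.20; Andrade 103,505.75.
Rounded to nearest $25: Kowalski $242,025; Becker $195,000; Nwosu $85,125; Marchetti $70,875; Andrade $103,500. Sum = $696,525.
No rounding difference to absorb.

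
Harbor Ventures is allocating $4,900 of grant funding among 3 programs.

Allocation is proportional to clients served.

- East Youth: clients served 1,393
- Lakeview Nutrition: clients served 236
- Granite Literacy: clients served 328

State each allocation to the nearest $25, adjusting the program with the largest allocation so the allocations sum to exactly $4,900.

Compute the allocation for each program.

East Youth: $3,475 | Lakeview Nutrition: $600 | Granite Literacy: $825

Combined clients served = 1,957.
Pro-rata amounts: East Youth 1,393/1,957 × $4,900 = 3,487.84; Lakeview Nutrition 236/1,957 × $4,900 = 590.90; Granite Literacy 328/1,957 × $4,900 = 821.26.
After rounding ($25): East Youth $3,500; Lakeview Nutrition $600; Granite Literacy $825. Sum = $4,925.
Difference $4,900 − $4,925 = −$25 applied to largest allocation (East Youth): East Youth becomes $3,475.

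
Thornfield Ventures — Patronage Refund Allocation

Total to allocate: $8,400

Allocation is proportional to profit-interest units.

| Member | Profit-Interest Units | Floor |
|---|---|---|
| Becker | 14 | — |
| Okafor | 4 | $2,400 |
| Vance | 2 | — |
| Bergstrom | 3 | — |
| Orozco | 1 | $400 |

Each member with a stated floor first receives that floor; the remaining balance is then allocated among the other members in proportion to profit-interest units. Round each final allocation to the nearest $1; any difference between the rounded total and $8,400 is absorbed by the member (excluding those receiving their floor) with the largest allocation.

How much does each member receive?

Becker: $4,127 | Okafor: $2,400 | Vance: $589 | Bergstrom: $884 | Orozco: $400

Minimums first: Okafor $2,400; Orozco $400. Residual $5,600.
Residual split over remaining profit-interest units 19: Becker 4,126.32 → $4,126; Vance 589.47 → $589; Bergstrom 884.21 → $884.
Rounding difference +$1 applied to Becker → $4,127.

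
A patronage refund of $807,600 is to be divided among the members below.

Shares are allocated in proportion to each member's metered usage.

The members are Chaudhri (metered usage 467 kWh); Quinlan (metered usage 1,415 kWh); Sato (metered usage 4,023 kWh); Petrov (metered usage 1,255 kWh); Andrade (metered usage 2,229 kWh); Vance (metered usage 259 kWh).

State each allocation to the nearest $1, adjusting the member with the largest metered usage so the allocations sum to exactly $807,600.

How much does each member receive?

Sum of metered usage: 9,648.
Raw shares: Chaudhri 467/9,648 × $807,600 = 39,090.92; Quinlan 1,415/9,648 × $807,600 = 118,444.65; Sato 4,023/9,648 × $807,600 = 336,751.12; Petrov 1,255/9,648 × $807,600 = 105,051.62; Andrade 2,229/9,648 × $807,600 = 186,581.72; Vance 259/9,648 × $807,600 = 21,679.98.
At nearest $1: Chaudhri $39,091; Quinlan $118,445; Sato $336,751; Petrov $105,052; Andrade $186,582; Vance $21,680. Sum = $807,601.
Difference $807,600 − $807,601 = −$1 applied to largest metered usage (Sato): Sato becomes $336,750.

Chaudhri: $39,091 | Quinlan: $118,445 | Sato: $336,750 | Petrov: $105,052 | Andrade: $186,582 | Vance: $21,680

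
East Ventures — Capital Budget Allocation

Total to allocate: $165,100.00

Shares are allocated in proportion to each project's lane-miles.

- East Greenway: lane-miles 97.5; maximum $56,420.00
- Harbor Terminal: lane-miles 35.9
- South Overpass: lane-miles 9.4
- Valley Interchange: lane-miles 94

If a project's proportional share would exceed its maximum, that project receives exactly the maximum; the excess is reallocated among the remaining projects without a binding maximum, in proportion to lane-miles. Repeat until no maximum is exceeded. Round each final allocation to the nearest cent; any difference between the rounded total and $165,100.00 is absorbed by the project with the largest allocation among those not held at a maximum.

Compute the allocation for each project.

Combined lane-miles = 236.8.
Pro-rata shares before constraints: East Greenway 67,978.2517; Harbor Terminal 25,029.9409; South Overpass 6,553.8007; Valley Interchange 65,538.0068.
Cap binds for East Greenway ($56,420.00); balance $108,680.00 reallocated over remaining lane-miles 139.3.
Remaining shares: Harbor Terminal 28,008.7006 → $28,008.70; South Overpass 7,333.7545 → $7,333.75; Valley Interchange 73,337.5449 → $73,337.54.
Rounding difference +$0.01 applied to Valley Interchange → $73,337.55.

East Greenway: $56,420.00; Harbor Terminal: $28,008.70; South Overpass: $7,333.75; Valley Interchange: $73,337.55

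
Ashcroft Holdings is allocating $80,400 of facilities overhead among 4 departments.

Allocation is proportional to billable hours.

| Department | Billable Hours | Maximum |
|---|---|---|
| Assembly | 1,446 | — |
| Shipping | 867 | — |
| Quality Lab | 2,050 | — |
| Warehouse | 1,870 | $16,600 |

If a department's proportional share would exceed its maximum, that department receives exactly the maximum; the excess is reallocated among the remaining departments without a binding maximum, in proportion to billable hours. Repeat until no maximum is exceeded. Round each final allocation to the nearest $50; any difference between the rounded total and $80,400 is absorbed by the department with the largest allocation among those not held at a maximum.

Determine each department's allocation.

Assembly: $21,150 | Shipping: $12,700 | Quality Lab: $29,950 | Warehouse: $16,600

Total billable hours = 6,233.
Proportional shares (ignoring caps): Assembly 18,652.08; Shipping 11,183.51; Quality Lab 26,443.13; Warehouse 24,121.29.
Held at cap: Warehouse ($16,600); remaining pool $63,800 reallocated over remaining billable hours 4,363.
Redistributed shares: Assembly 21,144.81 → $21,150; Shipping 12,678.11 → $12,700; Quality Lab 29,977.08 → $30,000.
Rounding difference −$50 applied to Quality Lab → $29,950.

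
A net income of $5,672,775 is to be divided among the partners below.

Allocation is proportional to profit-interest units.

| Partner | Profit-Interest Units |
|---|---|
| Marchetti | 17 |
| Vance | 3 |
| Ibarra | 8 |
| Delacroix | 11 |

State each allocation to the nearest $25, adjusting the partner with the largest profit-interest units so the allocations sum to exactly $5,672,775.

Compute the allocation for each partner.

Marchetti: $2,472,725 | Vance: $436,375 | Ibarra: $1,163,650 | Delacroix: $1,600,025

Profit-interest units total: 17 + 3 + 8 + 11 = 39.
Unrounded shares: Marchetti 2,472,748.08; Vance 436,367.31; Ibarra 1,163,646.15; Delacroix 1,600,013.46.
After rounding ($25): Marchetti $2,472,750; Vance $436,375; Ibarra $1,163,650; Delacroix $1,600,025. Sum = $5,672,800.
Difference $5,672,775 − $5,672,800 = −$25 applied to largest profit-interest units (Marchetti): Marchetti becomes $2,472,725.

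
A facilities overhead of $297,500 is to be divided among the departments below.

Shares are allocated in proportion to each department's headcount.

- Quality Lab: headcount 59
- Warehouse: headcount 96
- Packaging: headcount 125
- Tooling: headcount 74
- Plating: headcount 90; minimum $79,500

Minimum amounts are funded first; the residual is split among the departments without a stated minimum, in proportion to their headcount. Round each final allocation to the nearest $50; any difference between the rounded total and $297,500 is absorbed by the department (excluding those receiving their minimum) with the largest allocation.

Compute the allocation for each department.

Quality Lab: $36,350 · Warehouse: $59,100 · Packaging: $77,000 · Tooling: $45,550 · Plating: $79,500

Fund the minimums — Plating $79,500. Remaining pool $218,000.
Remaining pool split over remaining headcount 354: Quality Lab 36,333.33 → $36,350; Warehouse 59,118.64 → $59,100; Packaging 76,977.40 → $77,000; Tooling 45,570.62 → $45,550.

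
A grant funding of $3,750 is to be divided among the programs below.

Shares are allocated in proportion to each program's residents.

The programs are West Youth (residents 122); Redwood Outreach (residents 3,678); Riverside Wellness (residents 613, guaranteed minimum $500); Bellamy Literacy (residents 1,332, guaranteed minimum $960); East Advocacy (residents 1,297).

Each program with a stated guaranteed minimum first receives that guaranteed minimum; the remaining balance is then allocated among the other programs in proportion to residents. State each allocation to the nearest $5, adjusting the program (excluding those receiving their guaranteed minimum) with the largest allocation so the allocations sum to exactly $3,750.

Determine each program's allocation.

Fund the minimums — Riverside Wellness $500; Bellamy Literacy $960. Balance $2,290.
Balance split over remaining residents 5,097: West Youth 54.81 → $55; Redwood Outreach 1,652.47 → $1,650; East Advocacy 582.72 → $585.

West Youth: $55 | Redwood Outreach: $1,650 | Riverside Wellness: $500 | Bellamy Literacy: $960 | East Advocacy: $585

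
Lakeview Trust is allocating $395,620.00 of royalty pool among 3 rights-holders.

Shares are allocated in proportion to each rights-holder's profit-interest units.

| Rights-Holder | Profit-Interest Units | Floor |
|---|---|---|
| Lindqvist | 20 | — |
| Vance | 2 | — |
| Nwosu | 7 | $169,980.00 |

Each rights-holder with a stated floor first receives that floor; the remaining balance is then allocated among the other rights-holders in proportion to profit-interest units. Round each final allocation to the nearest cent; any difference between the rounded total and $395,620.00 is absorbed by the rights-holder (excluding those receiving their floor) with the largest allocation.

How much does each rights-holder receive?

Guaranteed amounts: Nwosu $169,980.00. Remaining pool $225,640.00.
Remaining pool split over remaining profit-interest units 22: Lindqvist 205,127.2727 → $205,127.27; Vance 20,512.7273 → $20,512.73.

Lindqvist: $205,127.27 · Vance: $20,512.73 · Nwosu: $169,980.00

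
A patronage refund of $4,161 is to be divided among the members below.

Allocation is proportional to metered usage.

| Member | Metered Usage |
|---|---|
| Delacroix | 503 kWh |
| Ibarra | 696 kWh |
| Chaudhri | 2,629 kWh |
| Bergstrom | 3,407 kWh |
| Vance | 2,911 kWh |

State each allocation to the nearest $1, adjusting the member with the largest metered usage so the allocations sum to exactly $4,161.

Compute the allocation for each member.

Sum of metered usage: 10,146.
Raw shares: Delacroix 503/10,146 × $4,161 = 206.29; Ibarra 696/10,146 × $4,161 = 285.44; Chaudhri 2,629/10,146 × $4,161 = 1,078.19; Bergstrom 3,407/10,146 × $4,161 = 1,397.25; Vance 2,911/10,146 × $4,161 = 1,193.84.
After rounding ($1): Delacroix $206; Ibarra $285; Chaudhri $1,078; Bergstrom $1,397; Vance $1,194. Sum = $4,160.
Difference $4,161 − $4,160 = +$1 applied to largest metered usage (Bergstrom): Bergstrom becomes $1,398.

Delacroix: $206; Ibarra: $285; Chaudhri: $1,078; Bergstrom: $1,398; Vance: $1,194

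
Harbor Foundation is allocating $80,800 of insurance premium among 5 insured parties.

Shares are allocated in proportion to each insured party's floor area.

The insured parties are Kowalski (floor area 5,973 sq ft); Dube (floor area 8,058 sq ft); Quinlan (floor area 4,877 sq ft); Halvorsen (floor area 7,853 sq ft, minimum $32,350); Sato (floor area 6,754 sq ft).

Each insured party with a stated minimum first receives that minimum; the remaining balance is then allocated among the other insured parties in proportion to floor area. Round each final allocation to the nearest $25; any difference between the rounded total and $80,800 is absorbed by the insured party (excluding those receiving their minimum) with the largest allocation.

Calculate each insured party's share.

Kowalski: $11,275; Dube: $15,225; Quinlan: $9,200; Halvorsen: $32,350; Sato: $12,750

Fund the minimums — Halvorsen $32,350. Residual $48,450.
Residual split over remaining floor area 25,662: Kowalski 11,277.06 → $11,275; Dube 15,213.55 → $15,225; Quinlan 9,207.80 → $9,200; Sato 12,751.59 → $12,750.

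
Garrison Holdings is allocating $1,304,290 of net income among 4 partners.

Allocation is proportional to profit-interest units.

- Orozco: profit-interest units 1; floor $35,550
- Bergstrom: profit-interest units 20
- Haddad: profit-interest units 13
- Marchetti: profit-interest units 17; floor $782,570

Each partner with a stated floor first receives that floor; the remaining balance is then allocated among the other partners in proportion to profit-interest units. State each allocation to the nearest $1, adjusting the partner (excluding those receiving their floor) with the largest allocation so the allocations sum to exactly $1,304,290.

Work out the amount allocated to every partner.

Orozco: $35,550 · Bergstrom: $294,648 · Haddad: $191,522 · Marchetti: $782,570

Minimums first: Orozco $35,550; Marchetti $782,570. Remaining pool $486,170.
Remaining pool split over remaining profit-interest units 33: Bergstrom 294,648.48 → $294,648; Haddad 191,521.52 → $191,522.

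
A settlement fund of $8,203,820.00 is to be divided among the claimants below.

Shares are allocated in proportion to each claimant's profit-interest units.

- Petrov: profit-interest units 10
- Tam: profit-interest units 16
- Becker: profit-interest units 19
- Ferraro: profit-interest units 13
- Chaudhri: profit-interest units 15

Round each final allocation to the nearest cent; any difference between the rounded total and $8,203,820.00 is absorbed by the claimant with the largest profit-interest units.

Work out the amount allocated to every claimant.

Petrov: $1,123,810.96 | Tam: $1,798,097.53 | Becker: $2,135,240.82 | Ferraro: $1,460,954.25 | Chaudhri: $1,685,716.44

Profit-interest units total: 10 + 16 + 19 + 13 + 15 = 73.
Raw shares: Petrov 1,123,810.9589; Tam 1,798,097.5342; Becker 2,135,240.8219; Ferraro 1,460,954.2466; Chaudhri 1,685,716.4384.
After rounding (cent): Petrov $1,123,810.96; Tam $1,798,097.53; Becker $2,135,240.82; Ferraro $1,460,954.25; Chaudhri $1,685,716.44. Sum = $8,203,820.00.
Sum already equals the total — no adjustment.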